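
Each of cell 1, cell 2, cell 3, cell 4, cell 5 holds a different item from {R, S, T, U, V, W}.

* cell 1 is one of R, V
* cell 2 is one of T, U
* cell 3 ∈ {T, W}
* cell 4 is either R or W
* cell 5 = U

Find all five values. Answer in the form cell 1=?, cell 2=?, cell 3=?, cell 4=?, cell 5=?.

cell 1=V, cell 2=T, cell 3=W, cell 4=R, cell 5=U

cell 5's domain is down to {U}, so cell 5 = U. So cell 2 can't be U.
cell 2 must be T (only option left). Remove T from cell 3.
cell 3 must be W (only option left). Eliminate W elsewhere: cell 4.
cell 4's domain is down to {R}, so cell 4 = R. Strike R from cell 1.
cell 1's domain is down to {V}, so cell 1 = V.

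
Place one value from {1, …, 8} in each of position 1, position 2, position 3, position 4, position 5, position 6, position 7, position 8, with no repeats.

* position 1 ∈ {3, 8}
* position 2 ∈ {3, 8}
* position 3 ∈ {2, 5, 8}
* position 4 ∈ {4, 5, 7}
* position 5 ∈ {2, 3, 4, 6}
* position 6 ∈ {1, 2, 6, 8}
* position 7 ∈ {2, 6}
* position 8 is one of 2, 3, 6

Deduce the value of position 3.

Among the 8 variables, 1 fits only position 6 (and all 8 values in {1, 2, 3, 4, 5, 6, 7, 8} must be used), so position 6 = 1.
The 7 still-open variables draw from only 7 values {2, 3, 4, 5, 6, 7, 8}, so each is used; only position 4 can be 7, hence position 4 = 7.
Among the 6 still-open variables, 4 fits only position 5 (and all 6 values in {2, 3, 4, 5, 6, 8} must be used), so position 5 = 4.
The 5 still-open variables together cover exactly {2, 3, 5, 6, 8} — 5 values for 5 variables — and 5 appears only in position 3's list, so position 3 = 5.

5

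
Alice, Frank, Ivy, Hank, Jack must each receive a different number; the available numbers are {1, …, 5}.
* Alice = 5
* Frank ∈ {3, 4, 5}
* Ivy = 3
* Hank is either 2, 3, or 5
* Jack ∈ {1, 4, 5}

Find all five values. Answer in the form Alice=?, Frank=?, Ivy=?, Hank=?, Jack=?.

Alice=5, Frank=4, Ivy=3, Hank=2, Jack=1

Alice must be 5 (only option left). Remove 5 from Frank, Hank, Jack.
Ivy's domain is down to {3}, so Ivy = 3. Remove 3 from Frank, Hank.
That leaves Hank = 2.
Frank must be 4 (only option left). So Jack can't be 4.
Jack's domain is down to {1}, so Jack = 1.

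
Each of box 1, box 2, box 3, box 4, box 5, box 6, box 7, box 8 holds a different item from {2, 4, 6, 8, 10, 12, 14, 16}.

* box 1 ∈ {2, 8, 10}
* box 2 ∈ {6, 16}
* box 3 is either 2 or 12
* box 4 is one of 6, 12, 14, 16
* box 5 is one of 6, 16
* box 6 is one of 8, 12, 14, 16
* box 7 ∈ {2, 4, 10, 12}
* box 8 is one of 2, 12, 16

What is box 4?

14

The 8 variables together cover exactly {2, 4, 6, 8, 10, 12, 14, 16} — 8 values for 8 variables — and 4 appears only in box 7's list, so box 7 = 4.
The 7 still-open variables draw from only 7 values {2, 6, 8, 10, 12, 14, 16}, so each is used; only box 1 can be 10, hence box 1 = 10.
The 6 still-open variables draw from only 6 values {2, 6, 8, 12, 14, 16}, so each is used; only box 6 can be 8, hence box 6 = 8.
The 5 still-open variables together cover exactly {2, 6, 12, 14, 16} — 5 values for 5 variables — and 14 appears only in box 4's list, so box 4 = 14.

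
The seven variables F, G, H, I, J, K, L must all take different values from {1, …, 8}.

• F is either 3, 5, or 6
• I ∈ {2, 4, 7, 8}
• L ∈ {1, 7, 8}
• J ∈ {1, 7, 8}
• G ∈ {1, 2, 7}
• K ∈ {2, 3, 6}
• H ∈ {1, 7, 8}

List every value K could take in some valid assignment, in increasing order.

H, J, L share exactly the 3 values {1, 7, 8}; by pigeonhole those values go to them, so strike 1, 7, 8 from G, I.
That leaves G = 2. Remove 2 from I, K.
I must be 4 (only option left).
No further eliminations apply; K can still be any of 3, 6.

3, 6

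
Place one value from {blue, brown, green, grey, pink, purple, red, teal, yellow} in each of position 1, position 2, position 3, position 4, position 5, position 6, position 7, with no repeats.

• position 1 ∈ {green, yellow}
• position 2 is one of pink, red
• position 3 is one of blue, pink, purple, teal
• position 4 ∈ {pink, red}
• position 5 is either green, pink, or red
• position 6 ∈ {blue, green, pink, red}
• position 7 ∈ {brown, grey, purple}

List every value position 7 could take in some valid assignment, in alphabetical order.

position 2 and position 4 between them cover only {pink, red} — a naked pair. Remove those values from position 3, position 5, position 6.
position 5 has just one choice, so position 5 = green. Strike green from position 1, position 6.
position 6 must be blue (only option left). So position 3 can't be blue.
position 1 must be yellow (only option left).
No further eliminations apply; position 7 can still be any of brown, grey, purple.

brown, grey, purple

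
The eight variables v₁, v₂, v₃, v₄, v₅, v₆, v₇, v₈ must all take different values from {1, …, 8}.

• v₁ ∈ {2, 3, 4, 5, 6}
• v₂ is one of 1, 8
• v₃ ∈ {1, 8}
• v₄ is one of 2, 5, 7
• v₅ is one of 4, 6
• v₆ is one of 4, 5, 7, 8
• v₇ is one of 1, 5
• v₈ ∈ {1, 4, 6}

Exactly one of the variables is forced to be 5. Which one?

v₇

The 8 variables draw from only 8 values {1, 2, 3, 4, 5, 6, 7, 8}, so each is used; only v₁ can be 3, hence v₁ = 3.
The 7 still-open variables together cover exactly {1, 2, 4, 5, 6, 7, 8} — 7 values for 7 variables — and 2 appears only in v₄'s list, so v₄ = 2.
The 6 still-open variables together cover exactly {1, 4, 5, 6, 7, 8} — 6 values for 6 variables — and 7 appears only in v₆'s list, so v₆ = 7.
The 5 still-open variables together cover exactly {1, 4, 5, 6, 8} — 5 values for 5 variables — and 5 appears only in v₇'s list, so v₇ = 5.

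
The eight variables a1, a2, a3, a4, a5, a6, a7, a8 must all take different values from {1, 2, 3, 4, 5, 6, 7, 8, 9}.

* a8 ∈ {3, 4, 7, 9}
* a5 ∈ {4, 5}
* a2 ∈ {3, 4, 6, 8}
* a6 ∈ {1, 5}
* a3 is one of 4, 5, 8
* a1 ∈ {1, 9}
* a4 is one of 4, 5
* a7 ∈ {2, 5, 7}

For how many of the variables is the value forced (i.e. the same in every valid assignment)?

a4 and a5 between them cover only {4, 5} — a naked pair. Remove those values from a2, a3, a6, a7, a8.
a3 must be 8 (only option left). Remove 8 from a2.
a6 has just one choice, so a6 = 1. Eliminate 1 elsewhere: a1.
a1's domain is down to {9}, so a1 = 9. So a8 can't be 9.
Determined: a1=9, a3=8, a6=1. The other variables each still have more than one consistent value. That makes 3.

3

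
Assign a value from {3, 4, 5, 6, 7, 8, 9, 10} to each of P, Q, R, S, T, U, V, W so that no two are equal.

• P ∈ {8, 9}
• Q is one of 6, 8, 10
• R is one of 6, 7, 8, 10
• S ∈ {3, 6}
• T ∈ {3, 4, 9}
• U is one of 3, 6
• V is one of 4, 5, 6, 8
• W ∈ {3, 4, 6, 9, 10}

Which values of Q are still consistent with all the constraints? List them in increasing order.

8, 10

The 8 variables together cover exactly {3, 4, 5, 6, 7, 8, 9, 10} — 8 values for 8 variables — and 5 appears only in V's list, so V = 5.
The 7 still-open variables together cover exactly {3, 4, 6, 7, 8, 9, 10} — 7 values for 7 variables — and 7 appears only in R's list, so R = 7.
The 2 variables S and U are confined to {3, 6}, which locks those values in; drop them from Q, T, W.
No further eliminations apply; Q can still be any of 8, 10.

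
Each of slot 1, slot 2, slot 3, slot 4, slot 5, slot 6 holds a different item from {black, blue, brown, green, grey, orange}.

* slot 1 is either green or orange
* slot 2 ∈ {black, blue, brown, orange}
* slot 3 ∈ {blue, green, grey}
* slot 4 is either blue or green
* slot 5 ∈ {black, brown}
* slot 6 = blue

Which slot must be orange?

slot 6 has just one choice, so slot 6 = blue. So slot 2, slot 3, slot 4 can't be blue.
slot 4 has just one choice, so slot 4 = green. Strike green from slot 1, slot 3.
So orange goes to slot 1.

slot 1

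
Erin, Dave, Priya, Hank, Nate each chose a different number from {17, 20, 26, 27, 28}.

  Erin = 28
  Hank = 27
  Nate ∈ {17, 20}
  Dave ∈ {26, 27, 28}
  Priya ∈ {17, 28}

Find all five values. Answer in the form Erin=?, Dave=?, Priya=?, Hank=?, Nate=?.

Erin=28, Dave=26, Priya=17, Hank=27, Nate=20

Erin's domain is down to {28}, so Erin = 28. Eliminate 28 elsewhere: Dave, Priya.
Priya has just one choice, so Priya = 17. Strike 17 from Nate.
Hank's domain is down to {27}, so Hank = 27. Remove 27 from Dave.
Nate has just one choice, so Nate = 20.
That leaves Dave = 26.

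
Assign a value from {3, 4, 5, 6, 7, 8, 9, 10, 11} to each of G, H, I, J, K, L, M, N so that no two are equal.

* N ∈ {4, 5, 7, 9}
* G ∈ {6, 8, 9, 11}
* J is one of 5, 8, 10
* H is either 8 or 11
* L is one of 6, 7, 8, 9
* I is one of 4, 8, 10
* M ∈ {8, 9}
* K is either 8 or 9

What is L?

7

The 2 variables K and M are confined to {8, 9}, which locks those values in; drop them from G, H, I, J, L, N.
H must be 11 (only option left). Strike 11 from G.
That leaves G = 6. Remove 6 from L.
So L = 7.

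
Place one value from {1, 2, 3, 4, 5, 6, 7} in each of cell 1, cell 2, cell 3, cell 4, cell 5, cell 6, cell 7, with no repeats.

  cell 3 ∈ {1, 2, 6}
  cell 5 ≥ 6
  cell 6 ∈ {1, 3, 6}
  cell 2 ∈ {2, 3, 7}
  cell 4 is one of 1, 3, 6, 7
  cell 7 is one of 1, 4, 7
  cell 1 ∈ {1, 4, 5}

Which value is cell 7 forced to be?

The 7 variables together cover exactly {1, 2, 3, 4, 5, 6, 7} — 7 values for 7 variables — and 5 appears only in cell 1's list, so cell 1 = 5.
Among the 6 still-open variables, 4 fits only cell 7 (and all 6 values in {1, 2, 3, 4, 6, 7} must be used), so cell 7 = 4.

4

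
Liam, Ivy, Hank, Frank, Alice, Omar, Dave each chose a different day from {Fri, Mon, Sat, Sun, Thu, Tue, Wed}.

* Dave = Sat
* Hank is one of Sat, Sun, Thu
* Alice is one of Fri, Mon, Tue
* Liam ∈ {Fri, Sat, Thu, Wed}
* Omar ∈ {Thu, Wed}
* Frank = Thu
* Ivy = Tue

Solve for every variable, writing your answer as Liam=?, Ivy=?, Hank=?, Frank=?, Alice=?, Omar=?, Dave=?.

Ivy has just one choice, so Ivy = Tue. Eliminate Tue elsewhere: Alice.
That leaves Frank = Thu. Strike Thu from Liam, Hank, Omar.
Omar has just one choice, so Omar = Wed. So Liam can't be Wed.
That leaves Dave = Sat. Remove Sat from Liam, Hank.
Liam must be Fri (only option left). So Alice can't be Fri.
Hank's domain is down to {Sun}, so Hank = Sun.
Alice has just one choice, so Alice = Mon.

Liam=Fri, Ivy=Tue, Hank=Sun, Frank=Thu, Alice=Mon, Omar=Wed, Dave=Sat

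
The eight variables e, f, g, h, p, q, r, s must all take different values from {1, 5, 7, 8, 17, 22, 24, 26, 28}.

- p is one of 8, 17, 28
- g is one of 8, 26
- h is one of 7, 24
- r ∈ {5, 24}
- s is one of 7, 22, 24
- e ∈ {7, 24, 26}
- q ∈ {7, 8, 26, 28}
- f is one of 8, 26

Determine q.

28

The 8 variables together cover exactly {5, 7, 8, 17, 22, 24, 26, 28} — 8 values for 8 variables — and 5 appears only in r's list, so r = 5.
The 7 still-open variables together cover exactly {7, 8, 17, 22, 24, 26, 28} — 7 values for 7 variables — and 17 appears only in p's list, so p = 17.
The 6 still-open variables draw from only 6 values {7, 8, 22, 24, 26, 28}, so each is used; only s can be 22, hence s = 22.
The 5 still-open variables together cover exactly {7, 8, 24, 26, 28} — 5 values for 5 variables — and 28 appears only in q's list, so q = 28.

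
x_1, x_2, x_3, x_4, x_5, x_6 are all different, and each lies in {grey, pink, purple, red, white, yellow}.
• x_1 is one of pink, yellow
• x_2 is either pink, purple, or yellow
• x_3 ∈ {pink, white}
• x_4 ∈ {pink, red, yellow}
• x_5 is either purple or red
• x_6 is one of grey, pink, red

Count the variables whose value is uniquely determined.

The 6 variables draw from only 6 values {grey, pink, purple, red, white, yellow}, so each is used; only x_6 can be grey, hence x_6 = grey.
The 5 still-open variables draw from only 5 values {pink, purple, red, white, yellow}, so each is used; only x_3 can be white, hence x_3 = white.
Determined: x_3=white, x_6=grey. The other variables each still have more than one consistent value. That makes 2.

2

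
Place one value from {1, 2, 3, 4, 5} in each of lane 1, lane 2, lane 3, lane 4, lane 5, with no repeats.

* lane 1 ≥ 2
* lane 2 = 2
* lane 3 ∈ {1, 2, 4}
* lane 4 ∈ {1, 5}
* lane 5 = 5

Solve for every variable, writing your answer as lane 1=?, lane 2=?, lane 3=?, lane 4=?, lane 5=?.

lane 1=3, lane 2=2, lane 3=4, lane 4=1, lane 5=5

lane 2 must be 2 (only option left). So lane 1, lane 3 can't be 2.
lane 5 must be 5 (only option left). So lane 1, lane 4 can't be 5.
lane 4 must be 1 (only option left). Strike 1 from lane 3.
That leaves lane 3 = 4. Remove 4 from lane 1.
lane 1's domain is down to {3}, so lane 1 = 3.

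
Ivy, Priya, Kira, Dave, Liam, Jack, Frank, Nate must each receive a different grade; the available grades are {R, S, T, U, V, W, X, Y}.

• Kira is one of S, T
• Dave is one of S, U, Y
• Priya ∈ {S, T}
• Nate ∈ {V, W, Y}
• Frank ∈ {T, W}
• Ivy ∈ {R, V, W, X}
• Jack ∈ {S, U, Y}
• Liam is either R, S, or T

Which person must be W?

Frank

The 8 variables draw from only 8 values {R, S, T, U, V, W, X, Y}, so each is used; only Ivy can be X, hence Ivy = X.
The 7 still-open variables draw from only 7 values {R, S, T, U, V, W, Y}, so each is used; only Liam can be R, hence Liam = R.
Among the 6 still-open variables, V fits only Nate (and all 6 values in {S, T, U, V, W, Y} must be used), so Nate = V.
Among the 5 still-open variables, W fits only Frank (and all 5 values in {S, T, U, W, Y} must be used), so Frank = W.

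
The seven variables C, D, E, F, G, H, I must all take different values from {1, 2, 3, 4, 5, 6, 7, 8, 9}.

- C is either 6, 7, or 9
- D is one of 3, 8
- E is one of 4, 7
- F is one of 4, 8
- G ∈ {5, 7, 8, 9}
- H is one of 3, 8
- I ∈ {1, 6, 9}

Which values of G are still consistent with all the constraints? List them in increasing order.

The 2 variables D and H are confined to {3, 8}, which locks those values in; drop them from F, G.
That leaves F = 4. Remove 4 from E.
E must be 7 (only option left). Eliminate 7 elsewhere: C, G.
No further eliminations apply; G can still be any of 5, 9.

5, 9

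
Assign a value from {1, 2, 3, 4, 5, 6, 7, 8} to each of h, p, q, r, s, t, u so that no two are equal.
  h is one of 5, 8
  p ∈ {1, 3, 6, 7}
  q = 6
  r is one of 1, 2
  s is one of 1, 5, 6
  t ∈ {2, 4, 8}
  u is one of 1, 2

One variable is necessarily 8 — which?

q must be 6 (only option left). Eliminate 6 elsewhere: p, s.
The 2 variables r and u are confined to {1, 2}, which locks those values in; drop them from p, s, t.
s's domain is down to {5}, so s = 5. So h can't be 5.
So 8 goes to h.

h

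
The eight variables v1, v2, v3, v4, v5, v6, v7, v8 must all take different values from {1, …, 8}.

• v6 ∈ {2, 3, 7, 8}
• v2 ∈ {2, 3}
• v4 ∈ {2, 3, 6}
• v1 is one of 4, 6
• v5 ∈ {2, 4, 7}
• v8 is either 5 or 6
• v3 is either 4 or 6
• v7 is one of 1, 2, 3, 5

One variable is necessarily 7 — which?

v5

Among the 8 variables, 1 fits only v7 (and all 8 values in {1, 2, 3, 4, 5, 6, 7, 8} must be used), so v7 = 1.
Among the 7 still-open variables, 5 fits only v8 (and all 7 values in {2, 3, 4, 5, 6, 7, 8} must be used), so v8 = 5.
Among the 6 still-open variables, 8 fits only v6 (and all 6 values in {2, 3, 4, 6, 7, 8} must be used), so v6 = 8.
Among the 5 still-open variables, 7 fits only v5 (and all 5 values in {2, 3, 4, 6, 7} must be used), so v5 = 7.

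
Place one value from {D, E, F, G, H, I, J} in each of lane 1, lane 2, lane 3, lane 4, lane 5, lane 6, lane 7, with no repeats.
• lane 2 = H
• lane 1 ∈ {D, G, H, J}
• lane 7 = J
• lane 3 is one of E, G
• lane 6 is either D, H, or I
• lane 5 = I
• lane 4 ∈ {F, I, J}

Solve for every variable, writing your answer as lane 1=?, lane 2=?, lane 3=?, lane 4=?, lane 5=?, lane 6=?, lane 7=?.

lane 1=G, lane 2=H, lane 3=E, lane 4=F, lane 5=I, lane 6=D, lane 7=J

lane 2 has just one choice, so lane 2 = H. Strike H from lane 1, lane 6.
lane 5's domain is down to {I}, so lane 5 = I. So lane 4, lane 6 can't be I.
That leaves lane 6 = D. Strike D from lane 1.
lane 7 must be J (only option left). Eliminate J elsewhere: lane 1, lane 4.
lane 1 has just one choice, so lane 1 = G. Remove G from lane 3.
lane 3 must be E (only option left).
lane 4's domain is down to {F}, so lane 4 = F.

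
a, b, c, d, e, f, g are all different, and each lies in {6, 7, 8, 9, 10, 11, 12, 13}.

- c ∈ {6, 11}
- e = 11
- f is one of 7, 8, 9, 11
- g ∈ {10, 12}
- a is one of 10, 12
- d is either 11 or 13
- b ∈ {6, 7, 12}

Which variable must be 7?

e must be 11 (only option left). Strike 11 from c, d, f.
c's domain is down to {6}, so c = 6. So b can't be 6.
d's domain is down to {13}, so d = 13.
a and g between them cover only {10, 12} — a naked pair. Remove those values from b.
So 7 goes to b.

b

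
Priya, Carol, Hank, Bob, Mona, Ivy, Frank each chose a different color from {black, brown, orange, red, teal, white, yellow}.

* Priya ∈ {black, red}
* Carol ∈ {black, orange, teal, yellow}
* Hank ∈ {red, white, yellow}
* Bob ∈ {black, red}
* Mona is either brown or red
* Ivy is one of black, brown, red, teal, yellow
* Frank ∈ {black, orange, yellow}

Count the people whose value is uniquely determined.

2

The 7 variables together cover exactly {black, brown, orange, red, teal, white, yellow} — 7 values for 7 variables — and white appears only in Hank's list, so Hank = white.
Priya and Bob between them cover only {black, red} — a naked pair. Remove those values from Carol, Mona, Ivy, Frank.
That leaves Mona = brown. Strike brown from Ivy.
Determined: Hank=white, Mona=brown. The other people each still have more than one consistent value. That makes 2.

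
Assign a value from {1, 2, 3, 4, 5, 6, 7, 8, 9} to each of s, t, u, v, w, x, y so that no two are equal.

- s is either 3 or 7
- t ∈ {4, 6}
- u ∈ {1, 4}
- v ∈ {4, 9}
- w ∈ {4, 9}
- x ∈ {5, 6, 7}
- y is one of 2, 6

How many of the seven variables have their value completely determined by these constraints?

The 2 variables v and w are confined to {4, 9}, which locks those values in; drop them from t, u.
t's domain is down to {6}, so t = 6. Remove 6 from x, y.
u has just one choice, so u = 1.
y's domain is down to {2}, so y = 2.
Determined: t=6, u=1, y=2. The other variables each still have more than one consistent value. That makes 3.

3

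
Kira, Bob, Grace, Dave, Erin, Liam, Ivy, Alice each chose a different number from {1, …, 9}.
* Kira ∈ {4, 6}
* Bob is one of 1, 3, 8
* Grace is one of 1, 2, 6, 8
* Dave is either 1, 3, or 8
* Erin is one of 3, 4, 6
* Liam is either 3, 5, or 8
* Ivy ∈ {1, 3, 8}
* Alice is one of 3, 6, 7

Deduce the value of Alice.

The 8 variables together cover exactly {1, 2, 3, 4, 5, 6, 7, 8} — 8 values for 8 variables — and 2 appears only in Grace's list, so Grace = 2.
The 7 still-open variables draw from only 7 values {1, 3, 4, 5, 6, 7, 8}, so each is used; only Liam can be 5, hence Liam = 5.
Among the 6 still-open variables, 7 fits only Alice (and all 6 values in {1, 3, 4, 6, 7, 8} must be used), so Alice = 7.

7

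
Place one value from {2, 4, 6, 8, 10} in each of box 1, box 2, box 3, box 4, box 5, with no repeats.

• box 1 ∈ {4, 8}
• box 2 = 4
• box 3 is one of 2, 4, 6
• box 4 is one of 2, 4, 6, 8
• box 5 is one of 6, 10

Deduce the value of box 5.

box 2 has just one choice, so box 2 = 4. Strike 4 from box 1, box 3, box 4.
That leaves box 1 = 8. So box 4 can't be 8.
The 3 still-open variables together cover exactly {2, 6, 10} — 3 values for 3 variables — and 10 appears only in box 5's list, so box 5 = 10.

10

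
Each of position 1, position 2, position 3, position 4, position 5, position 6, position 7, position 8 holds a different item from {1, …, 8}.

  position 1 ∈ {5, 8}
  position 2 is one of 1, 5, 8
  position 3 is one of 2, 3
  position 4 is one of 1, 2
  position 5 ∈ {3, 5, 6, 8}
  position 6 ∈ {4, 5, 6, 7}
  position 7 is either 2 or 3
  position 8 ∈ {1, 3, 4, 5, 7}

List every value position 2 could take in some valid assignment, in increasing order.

The 2 variables position 3 and position 7 are confined to {2, 3}, which locks those values in; drop them from position 4, position 5, position 8.
That leaves position 4 = 1. Eliminate 1 elsewhere: position 2, position 8.
position 1 and position 2 between them cover only {5, 8} — a naked pair. Remove those values from position 5, position 6, position 8.
position 5 has just one choice, so position 5 = 6. Strike 6 from position 6.
No further eliminations apply; position 2 can still be any of 5, 8.

5, 8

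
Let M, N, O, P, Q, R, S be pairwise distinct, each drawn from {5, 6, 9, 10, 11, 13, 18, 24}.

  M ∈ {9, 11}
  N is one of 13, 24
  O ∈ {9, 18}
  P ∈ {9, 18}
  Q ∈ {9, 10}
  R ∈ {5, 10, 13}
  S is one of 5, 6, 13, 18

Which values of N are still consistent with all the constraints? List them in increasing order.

13, 24

O and P share exactly the 2 values {9, 18}; by pigeonhole those values go to them, so strike 9, 18 from M, Q, S.
M must be 11 (only option left).
Q must be 10 (only option left). Eliminate 10 elsewhere: R.
No further eliminations apply; N can still be any of 13, 24.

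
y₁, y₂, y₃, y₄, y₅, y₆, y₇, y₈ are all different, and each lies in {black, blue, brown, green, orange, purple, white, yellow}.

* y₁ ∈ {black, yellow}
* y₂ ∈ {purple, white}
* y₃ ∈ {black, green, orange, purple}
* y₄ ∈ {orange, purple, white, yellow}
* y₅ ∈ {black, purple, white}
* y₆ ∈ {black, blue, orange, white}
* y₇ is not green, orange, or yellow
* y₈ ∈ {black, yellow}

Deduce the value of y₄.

orange

The 8 variables together cover exactly {black, blue, brown, green, orange, purple, white, yellow} — 8 values for 8 variables — and brown appears only in y₇'s list, so y₇ = brown.
The 7 still-open variables draw from only 7 values {black, blue, green, orange, purple, white, yellow}, so each is used; only y₆ can be blue, hence y₆ = blue.
The 6 still-open variables draw from only 6 values {black, green, orange, purple, white, yellow}, so each is used; only y₃ can be green, hence y₃ = green.
The 5 still-open variables draw from only 5 values {black, orange, purple, white, yellow}, so each is used; only y₄ can be orange, hence y₄ = orange.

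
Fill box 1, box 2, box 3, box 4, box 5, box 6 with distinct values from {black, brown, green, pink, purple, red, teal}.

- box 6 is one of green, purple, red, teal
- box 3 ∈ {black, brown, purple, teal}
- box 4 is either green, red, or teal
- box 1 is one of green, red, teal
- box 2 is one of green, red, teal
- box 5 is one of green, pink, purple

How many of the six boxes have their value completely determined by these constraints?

box 1, box 2, box 4 between them cover only {green, red, teal} — a naked triple. Remove those values from box 3, box 5, box 6.
That leaves box 6 = purple. So box 3, box 5 can't be purple.
box 5 has just one choice, so box 5 = pink.
Determined: box 5=pink, box 6=purple. The other boxes each still have more than one consistent value. That makes 2.

2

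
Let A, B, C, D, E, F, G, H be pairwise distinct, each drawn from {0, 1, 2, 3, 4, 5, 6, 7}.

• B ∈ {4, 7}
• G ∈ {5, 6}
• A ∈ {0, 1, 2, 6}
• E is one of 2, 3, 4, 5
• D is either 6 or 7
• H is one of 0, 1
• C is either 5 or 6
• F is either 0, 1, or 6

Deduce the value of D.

The 8 variables together cover exactly {0, 1, 2, 3, 4, 5, 6, 7} — 8 values for 8 variables — and 3 appears only in E's list, so E = 3.
The 7 still-open variables draw from only 7 values {0, 1, 2, 4, 5, 6, 7}, so each is used; only A can be 2, hence A = 2.
Among the 6 still-open variables, 4 fits only B (and all 6 values in {0, 1, 4, 5, 6, 7} must be used), so B = 4.
The 5 still-open variables draw from only 5 values {0, 1, 5, 6, 7}, so each is used; only D can be 7, hence D = 7.

7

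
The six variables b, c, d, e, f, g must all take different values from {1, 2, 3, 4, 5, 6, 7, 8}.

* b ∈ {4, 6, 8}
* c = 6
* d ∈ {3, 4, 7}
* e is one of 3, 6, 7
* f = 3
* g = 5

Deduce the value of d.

4

c's domain is down to {6}, so c = 6. Strike 6 from b, e.
f's domain is down to {3}, so f = 3. So d, e can't be 3.
g must be 5 (only option left).
e's domain is down to {7}, so e = 7. Strike 7 from d.
So d = 4.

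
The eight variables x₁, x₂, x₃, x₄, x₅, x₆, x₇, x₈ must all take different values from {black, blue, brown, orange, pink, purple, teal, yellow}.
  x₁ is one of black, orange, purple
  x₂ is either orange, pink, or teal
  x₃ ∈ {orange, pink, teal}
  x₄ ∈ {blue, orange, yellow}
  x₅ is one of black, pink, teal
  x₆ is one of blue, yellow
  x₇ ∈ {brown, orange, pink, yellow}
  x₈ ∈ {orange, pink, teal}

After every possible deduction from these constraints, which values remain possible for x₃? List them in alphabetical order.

orange, pink, teal

Among the 8 variables, brown fits only x₇ (and all 8 values in {black, blue, brown, orange, pink, purple, teal, yellow} must be used), so x₇ = brown.
The 7 still-open variables together cover exactly {black, blue, orange, pink, purple, teal, yellow} — 7 values for 7 variables — and purple appears only in x₁'s list, so x₁ = purple.
Among the 6 still-open variables, black fits only x₅ (and all 6 values in {black, blue, orange, pink, teal, yellow} must be used), so x₅ = black.
The 3 variables x₂, x₃, x₈ are confined to {orange, pink, teal}, which locks those values in; drop them from x₄.
No further eliminations apply; x₃ can still be any of orange, pink, teal.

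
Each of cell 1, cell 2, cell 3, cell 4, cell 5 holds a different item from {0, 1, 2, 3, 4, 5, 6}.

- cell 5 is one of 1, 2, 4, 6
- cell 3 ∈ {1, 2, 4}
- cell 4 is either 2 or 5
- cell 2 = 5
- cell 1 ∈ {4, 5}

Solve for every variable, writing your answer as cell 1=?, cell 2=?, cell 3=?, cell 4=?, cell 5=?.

cell 1=4, cell 2=5, cell 3=1, cell 4=2, cell 5=6

cell 2 must be 5 (only option left). Remove 5 from cell 1, cell 4.
cell 4's domain is down to {2}, so cell 4 = 2. Strike 2 from cell 3, cell 5.
That leaves cell 1 = 4. So cell 3, cell 5 can't be 4.
cell 3 must be 1 (only option left). Strike 1 from cell 5.
cell 5 has just one choice, so cell 5 = 6.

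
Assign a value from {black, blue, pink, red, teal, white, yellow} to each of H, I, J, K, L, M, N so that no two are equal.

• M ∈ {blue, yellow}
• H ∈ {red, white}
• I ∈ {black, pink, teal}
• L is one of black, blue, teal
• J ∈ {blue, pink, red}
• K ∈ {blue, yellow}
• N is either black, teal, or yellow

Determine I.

pink

The 7 variables together cover exactly {black, blue, pink, red, teal, white, yellow} — 7 values for 7 variables — and white appears only in H's list, so H = white.
The 6 still-open variables together cover exactly {black, blue, pink, red, teal, yellow} — 6 values for 6 variables — and red appears only in J's list, so J = red.
The 5 still-open variables together cover exactly {black, blue, pink, teal, yellow} — 5 values for 5 variables — and pink appears only in I's list, so I = pink.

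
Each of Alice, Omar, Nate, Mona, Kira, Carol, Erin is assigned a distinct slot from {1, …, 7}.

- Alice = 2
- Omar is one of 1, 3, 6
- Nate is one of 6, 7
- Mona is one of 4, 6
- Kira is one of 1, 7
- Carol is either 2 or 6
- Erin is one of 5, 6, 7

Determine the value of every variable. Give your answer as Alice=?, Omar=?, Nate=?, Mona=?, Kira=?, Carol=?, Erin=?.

Alice=2, Omar=3, Nate=7, Mona=4, Kira=1, Carol=6, Erin=5

Alice has just one choice, so Alice = 2. So Carol can't be 2.
Carol must be 6 (only option left). So Omar, Nate, Mona, Erin can't be 6.
Nate's domain is down to {7}, so Nate = 7. Remove 7 from Kira, Erin.
That leaves Mona = 4.
Kira must be 1 (only option left). Remove 1 from Omar.
Erin must be 5 (only option left).
Omar's domain is down to {3}, so Omar = 3.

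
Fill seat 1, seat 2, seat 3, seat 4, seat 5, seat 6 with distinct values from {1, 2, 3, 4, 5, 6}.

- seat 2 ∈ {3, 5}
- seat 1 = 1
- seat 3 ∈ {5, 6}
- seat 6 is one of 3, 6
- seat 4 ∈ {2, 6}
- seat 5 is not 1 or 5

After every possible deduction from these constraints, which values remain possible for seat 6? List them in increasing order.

3, 6

seat 1's domain is down to {1}, so seat 1 = 1.
Among the 5 still-open variables, 4 fits only seat 5 (and all 5 values in {2, 3, 4, 5, 6} must be used), so seat 5 = 4.
The 4 still-open variables together cover exactly {2, 3, 5, 6} — 4 values for 4 variables — and 2 appears only in seat 4's list, so seat 4 = 2.
No further eliminations apply; seat 6 can still be any of 3, 6.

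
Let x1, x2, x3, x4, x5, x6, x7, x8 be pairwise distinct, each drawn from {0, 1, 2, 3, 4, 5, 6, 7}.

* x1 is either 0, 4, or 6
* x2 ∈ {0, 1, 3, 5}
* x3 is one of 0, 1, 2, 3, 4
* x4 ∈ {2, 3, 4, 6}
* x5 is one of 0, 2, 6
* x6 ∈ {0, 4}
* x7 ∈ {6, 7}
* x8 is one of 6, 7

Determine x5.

2

The 8 variables together cover exactly {0, 1, 2, 3, 4, 5, 6, 7} — 8 values for 8 variables — and 5 appears only in x2's list, so x2 = 5.
The 7 still-open variables together cover exactly {0, 1, 2, 3, 4, 6, 7} — 7 values for 7 variables — and 1 appears only in x3's list, so x3 = 1.
The 6 still-open variables draw from only 6 values {0, 2, 3, 4, 6, 7}, so each is used; only x4 can be 3, hence x4 = 3.
The 5 still-open variables draw from only 5 values {0, 2, 4, 6, 7}, so each is used; only x5 can be 2, hence x5 = 2.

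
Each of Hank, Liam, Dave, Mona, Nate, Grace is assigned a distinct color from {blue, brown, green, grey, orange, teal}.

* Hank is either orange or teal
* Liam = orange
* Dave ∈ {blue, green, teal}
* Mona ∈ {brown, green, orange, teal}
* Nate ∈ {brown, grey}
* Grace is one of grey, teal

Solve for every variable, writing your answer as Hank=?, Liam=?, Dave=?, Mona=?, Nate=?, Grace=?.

Hank=teal, Liam=orange, Dave=blue, Mona=green, Nate=brown, Grace=grey

Liam has just one choice, so Liam = orange. So Hank, Mona can't be orange.
Hank has just one choice, so Hank = teal. So Dave, Mona, Grace can't be teal.
Grace's domain is down to {grey}, so Grace = grey. Strike grey from Nate.
Nate's domain is down to {brown}, so Nate = brown. Remove brown from Mona.
That leaves Mona = green. Remove green from Dave.
Dave's domain is down to {blue}, so Dave = blue.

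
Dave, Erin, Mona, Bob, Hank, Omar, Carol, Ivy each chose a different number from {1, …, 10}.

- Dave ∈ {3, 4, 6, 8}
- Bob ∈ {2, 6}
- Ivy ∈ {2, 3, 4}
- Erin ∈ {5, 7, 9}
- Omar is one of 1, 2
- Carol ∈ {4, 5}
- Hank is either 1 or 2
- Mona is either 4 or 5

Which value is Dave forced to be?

Mona and Carol share exactly the 2 values {4, 5}; by pigeonhole those values go to them, so strike 4, 5 from Dave, Erin, Ivy.
Hank and Omar share exactly the 2 values {1, 2}; by pigeonhole those values go to them, so strike 1, 2 from Bob, Ivy.
Bob has just one choice, so Bob = 6. So Dave can't be 6.
Ivy must be 3 (only option left). Strike 3 from Dave.
So Dave = 8.

8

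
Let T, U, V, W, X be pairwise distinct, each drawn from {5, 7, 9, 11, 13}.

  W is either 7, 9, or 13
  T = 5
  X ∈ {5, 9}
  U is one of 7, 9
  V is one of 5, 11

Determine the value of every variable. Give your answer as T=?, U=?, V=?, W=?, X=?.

T must be 5 (only option left). Eliminate 5 elsewhere: V, X.
That leaves V = 11.
That leaves X = 9. So U, W can't be 9.
U must be 7 (only option left). Strike 7 from W.
W's domain is down to {13}, so W = 13.

T=5, U=7, V=11, W=13, X=9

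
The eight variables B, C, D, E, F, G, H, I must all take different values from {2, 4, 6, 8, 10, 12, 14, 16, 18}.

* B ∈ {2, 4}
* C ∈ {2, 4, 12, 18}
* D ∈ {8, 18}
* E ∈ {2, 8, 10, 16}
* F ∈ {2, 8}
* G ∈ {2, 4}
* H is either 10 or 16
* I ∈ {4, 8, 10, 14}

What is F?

Among the 8 variables, 12 fits only C (and all 8 values in {2, 4, 8, 10, 12, 14, 16, 18} must be used), so C = 12.
The 7 still-open variables together cover exactly {2, 4, 8, 10, 14, 16, 18} — 7 values for 7 variables — and 14 appears only in I's list, so I = 14.
The 6 still-open variables together cover exactly {2, 4, 8, 10, 16, 18} — 6 values for 6 variables — and 18 appears only in D's list, so D = 18.
The 2 variables B and G are confined to {2, 4}, which locks those values in; drop them from E, F.
So F = 8.

8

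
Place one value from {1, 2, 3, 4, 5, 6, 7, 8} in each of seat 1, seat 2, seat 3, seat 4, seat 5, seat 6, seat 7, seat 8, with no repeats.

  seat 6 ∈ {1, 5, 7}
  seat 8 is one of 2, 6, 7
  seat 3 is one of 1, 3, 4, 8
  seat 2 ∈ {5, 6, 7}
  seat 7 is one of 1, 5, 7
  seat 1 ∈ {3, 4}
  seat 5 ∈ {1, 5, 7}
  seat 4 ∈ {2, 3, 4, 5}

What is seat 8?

2

Among the 8 variables, 8 fits only seat 3 (and all 8 values in {1, 2, 3, 4, 5, 6, 7, 8} must be used), so seat 3 = 8.
The 3 variables seat 5, seat 6, seat 7 are confined to {1, 5, 7}, which locks those values in; drop them from seat 2, seat 4, seat 8.
That leaves seat 2 = 6. So seat 8 can't be 6.
So seat 8 = 2.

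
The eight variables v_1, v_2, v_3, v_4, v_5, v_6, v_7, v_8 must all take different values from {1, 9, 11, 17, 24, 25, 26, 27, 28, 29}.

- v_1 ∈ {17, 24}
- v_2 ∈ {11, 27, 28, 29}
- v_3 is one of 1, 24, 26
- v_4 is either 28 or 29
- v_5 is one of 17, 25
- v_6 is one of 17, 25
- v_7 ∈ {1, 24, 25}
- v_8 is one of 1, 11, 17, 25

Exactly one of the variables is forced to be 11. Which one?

v_5 and v_6 share exactly the 2 values {17, 25}; by pigeonhole those values go to them, so strike 17, 25 from v_1, v_7, v_8.
v_1's domain is down to {24}, so v_1 = 24. Eliminate 24 elsewhere: v_3, v_7.
v_7 must be 1 (only option left). Eliminate 1 elsewhere: v_3, v_8.
So 11 goes to v_8.

v_8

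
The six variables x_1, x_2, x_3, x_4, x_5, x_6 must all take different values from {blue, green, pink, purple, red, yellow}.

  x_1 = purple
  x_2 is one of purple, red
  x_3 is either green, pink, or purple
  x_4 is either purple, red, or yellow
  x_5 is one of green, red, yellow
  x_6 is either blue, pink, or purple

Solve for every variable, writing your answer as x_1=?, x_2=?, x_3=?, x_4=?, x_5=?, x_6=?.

x_1=purple, x_2=red, x_3=pink, x_4=yellow, x_5=green, x_6=blue

x_1 must be purple (only option left). Eliminate purple elsewhere: x_2, x_3, x_4, x_6.
x_2 must be red (only option left). So x_4, x_5 can't be red.
That leaves x_4 = yellow. Eliminate yellow elsewhere: x_5.
That leaves x_5 = green. Strike green from x_3.
x_3 has just one choice, so x_3 = pink. Strike pink from x_6.
x_6 has just one choice, so x_6 = blue.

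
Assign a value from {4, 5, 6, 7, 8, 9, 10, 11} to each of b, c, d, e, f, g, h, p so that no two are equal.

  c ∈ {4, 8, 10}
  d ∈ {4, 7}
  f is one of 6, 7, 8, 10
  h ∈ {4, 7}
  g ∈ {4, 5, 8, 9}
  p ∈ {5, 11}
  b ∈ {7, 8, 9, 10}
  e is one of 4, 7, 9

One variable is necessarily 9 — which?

e

The 8 variables draw from only 8 values {4, 5, 6, 7, 8, 9, 10, 11}, so each is used; only f can be 6, hence f = 6.
The 7 still-open variables together cover exactly {4, 5, 7, 8, 9, 10, 11} — 7 values for 7 variables — and 11 appears only in p's list, so p = 11.
Among the 6 still-open variables, 5 fits only g (and all 6 values in {4, 5, 7, 8, 9, 10} must be used), so g = 5.
The 2 variables d and h are confined to {4, 7}, which locks those values in; drop them from b, c, e.
So 9 goes to e.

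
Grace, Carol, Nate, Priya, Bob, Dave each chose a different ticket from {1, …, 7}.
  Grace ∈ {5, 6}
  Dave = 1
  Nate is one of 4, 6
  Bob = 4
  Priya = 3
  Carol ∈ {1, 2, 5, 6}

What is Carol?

2

Priya's domain is down to {3}, so Priya = 3.
That leaves Bob = 4. Remove 4 from Nate.
That leaves Dave = 1. Strike 1 from Carol.
Nate must be 6 (only option left). Strike 6 from Grace, Carol.
Grace's domain is down to {5}, so Grace = 5. Eliminate 5 elsewhere: Carol.
So Carol = 2.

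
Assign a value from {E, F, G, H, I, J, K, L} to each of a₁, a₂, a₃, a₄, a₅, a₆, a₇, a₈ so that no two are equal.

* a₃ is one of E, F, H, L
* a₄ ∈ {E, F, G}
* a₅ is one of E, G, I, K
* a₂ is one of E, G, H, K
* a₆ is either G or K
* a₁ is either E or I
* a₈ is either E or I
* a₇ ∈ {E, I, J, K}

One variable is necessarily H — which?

The 8 variables together cover exactly {E, F, G, H, I, J, K, L} — 8 values for 8 variables — and J appears only in a₇'s list, so a₇ = J.
Among the 7 still-open variables, L fits only a₃ (and all 7 values in {E, F, G, H, I, K, L} must be used), so a₃ = L.
The 6 still-open variables together cover exactly {E, F, G, H, I, K} — 6 values for 6 variables — and F appears only in a₄'s list, so a₄ = F.
The 5 still-open variables together cover exactly {E, G, H, I, K} — 5 values for 5 variables — and H appears only in a₂'s list, so a₂ = H.

a₂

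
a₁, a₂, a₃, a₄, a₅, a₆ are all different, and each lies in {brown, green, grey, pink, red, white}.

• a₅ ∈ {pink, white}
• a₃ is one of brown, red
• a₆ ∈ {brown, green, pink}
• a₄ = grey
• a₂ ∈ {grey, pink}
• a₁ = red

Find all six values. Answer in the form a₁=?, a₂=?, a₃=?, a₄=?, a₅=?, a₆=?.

a₁=red, a₂=pink, a₃=brown, a₄=grey, a₅=white, a₆=green

a₁'s domain is down to {red}, so a₁ = red. Remove red from a₃.
That leaves a₃ = brown. Remove brown from a₆.
a₄'s domain is down to {grey}, so a₄ = grey. Strike grey from a₂.
a₂ has just one choice, so a₂ = pink. Eliminate pink elsewhere: a₅, a₆.
a₅'s domain is down to {white}, so a₅ = white.
That leaves a₆ = green.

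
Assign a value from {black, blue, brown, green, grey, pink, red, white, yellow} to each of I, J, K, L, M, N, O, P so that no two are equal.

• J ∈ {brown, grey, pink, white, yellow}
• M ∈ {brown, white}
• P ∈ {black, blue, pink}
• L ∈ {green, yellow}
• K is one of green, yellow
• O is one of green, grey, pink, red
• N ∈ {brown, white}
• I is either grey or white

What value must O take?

K and L share exactly the 2 values {green, yellow}; by pigeonhole those values go to them, so strike green, yellow from J, O.
The 2 variables M and N are confined to {brown, white}, which locks those values in; drop them from I, J.
I's domain is down to {grey}, so I = grey. Strike grey from J, O.
J has just one choice, so J = pink. Eliminate pink elsewhere: O, P.
So O = red.

red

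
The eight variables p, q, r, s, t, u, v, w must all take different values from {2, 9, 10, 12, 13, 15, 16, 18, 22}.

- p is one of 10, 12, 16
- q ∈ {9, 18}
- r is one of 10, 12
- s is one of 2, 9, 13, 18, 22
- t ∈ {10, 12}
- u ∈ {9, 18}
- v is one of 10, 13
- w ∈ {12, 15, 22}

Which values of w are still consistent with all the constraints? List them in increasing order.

The 2 variables q and u are confined to {9, 18}, which locks those values in; drop them from s.
r and t share exactly the 2 values {10, 12}; by pigeonhole those values go to them, so strike 10, 12 from p, v, w.
p must be 16 (only option left).
v has just one choice, so v = 13. Eliminate 13 elsewhere: s.
No further eliminations apply; w can still be any of 15, 22.

15, 22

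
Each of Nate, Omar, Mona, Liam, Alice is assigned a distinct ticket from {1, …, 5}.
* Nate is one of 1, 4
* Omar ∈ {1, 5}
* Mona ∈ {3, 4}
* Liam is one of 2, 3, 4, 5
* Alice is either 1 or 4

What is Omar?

The 5 variables together cover exactly {1, 2, 3, 4, 5} — 5 values for 5 variables — and 2 appears only in Liam's list, so Liam = 2.
The 4 still-open variables draw from only 4 values {1, 3, 4, 5}, so each is used; only Mona can be 3, hence Mona = 3.
The 3 still-open variables draw from only 3 values {1, 4, 5}, so each is used; only Omar can be 5, hence Omar = 5.

5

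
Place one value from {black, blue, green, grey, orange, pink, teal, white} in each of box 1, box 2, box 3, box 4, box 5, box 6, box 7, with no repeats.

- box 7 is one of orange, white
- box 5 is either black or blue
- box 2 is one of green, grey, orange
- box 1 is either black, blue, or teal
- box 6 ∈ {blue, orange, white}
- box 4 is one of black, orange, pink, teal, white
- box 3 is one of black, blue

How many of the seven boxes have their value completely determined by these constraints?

The 2 variables box 3 and box 5 are confined to {black, blue}, which locks those values in; drop them from box 1, box 4, box 6.
box 1 must be teal (only option left). Eliminate teal elsewhere: box 4.
box 6 and box 7 share exactly the 2 values {orange, white}; by pigeonhole those values go to them, so strike orange, white from box 2, box 4.
box 4 must be pink (only option left).
Determined: box 1=teal, box 4=pink. The other boxes each still have more than one consistent value. That makes 2.

2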